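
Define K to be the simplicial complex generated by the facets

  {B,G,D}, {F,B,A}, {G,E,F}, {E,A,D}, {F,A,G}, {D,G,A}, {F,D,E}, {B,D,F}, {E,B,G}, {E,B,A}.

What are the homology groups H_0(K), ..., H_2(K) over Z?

H_0 = Z,  H_1 = Z/2,  H_2 = 0.

Order the vertices as A < B < D < E < F < G. Listing each simplex with vertices in this order, K has dimension 2 with simplices:

  0-simplices (6): A, B, D, E, F, G
  1-simplices (15): AB, AD, AE, AF, AG, BD, BE, BF, BG, DE, DF, DG, EF, EG, FG
  2-simplices (10): ABE, ABF, ADE, ADG, AFG, BDF, BDG, BEG, DEF, EFG

giving chain groups C_0 ≅ Z^6, C_1 ≅ Z^15, C_2 ≅ Z^10.

Boundary ∂_1: C_1 → C_0 sends each edge [p,q] (with p < q) to q − p. For instance
  ∂AG = G − A.
The 6×15 boundary matrix has rank 5 and Smith normal form diag(1,1,1,1,1).

∂_2: C_2 → C_1 maps a triangle to the signed sum of its edges. For instance
  ∂BDF = DF − BF + BD,
  ∂BEG = EG − BG + BE.
As a 15×10 matrix over Z this has rank 10, with invariant factors (1,1,1,1,1,1,1,1,1,2).

Computing H_k = (kernel of ∂_k) / (image of ∂_{k+1}):

  H_0: rank C_0 − rank ∂_1 = 6 − 5 = 1, and the invariant factors of ∂_1 are all 1, so H_0 = Z.
  H_1: rank ker ∂_1 − rank ∂_2 = (15 − 5) − 10 = 0, and ∂_2 has invariant factor 2 > 1, so H_1 = Z/2.
  H_2: rank ker ∂_2 − rank ∂_3 = (10 − 10) − 0 = 0, and there is no ∂_3, so H_2 = 0.

As a check, the Euler characteristic is 6 − 15 + 10 = 1, which agrees with 1 − 0 + 0 = 1.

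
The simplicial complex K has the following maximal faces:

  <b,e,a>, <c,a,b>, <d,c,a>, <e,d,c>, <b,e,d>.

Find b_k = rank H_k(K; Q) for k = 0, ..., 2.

Order the vertices as a < b < c < d < e. Listing each simplex with vertices in this order, K has dimension 2 with simplices:

  0-simplices (5): a, b, c, d, e
  1-simplices (10): ab, ac, ad, ae, bc, bd, be, cd, ce, de
  2-simplices (5): abc, abe, acd, bde, cde

so the chain groups are C_0 ≅ Z^5, C_1 ≅ Z^10, C_2 ≅ Z^5.

The boundary map ∂_1: C_1 → C_0 is given by ∂[p,q] = [q] − [p]. For instance
  ∂de = e − d.
The 5×10 boundary matrix has rank 4 and Smith normal form diag(1,1,1,1).

∂_2: C_2 → C_1 acts by ∂[p,q,r] = [q,r] − [p,r] + [p,q]. For instance
  ∂bde = de − be + bd,
  ∂abc = bc − ac + ab.
The resulting 10×5 matrix has rank 5, and its Smith normal form has invariant factors (1,1,1,1,1).

Now H_k = ker ∂_k / im ∂_{k+1}, so:

  H_0: rank C_0 − rank ∂_1 = 5 − 4 = 1, and the invariant factors of ∂_1 are all 1, so H_0 ≅ Z.
  H_1: rank ker ∂_1 − rank ∂_2 = (10 − 4) − 5 = 1, and the invariant factors of ∂_2 are all 1, so H_1 ≅ Z.
  H_2: rank ker ∂_2 − rank ∂_3 = (5 − 5) − 0 = 0, and there is no ∂_3, so H_2 ≅ 0.

(K is a triangulation of the Möbius band.)

Hence the Betti numbers are b_0 = 1, b_1 = 1, b_2 = 0.

b_0 = 1, b_1 = 1, b_2 = 0.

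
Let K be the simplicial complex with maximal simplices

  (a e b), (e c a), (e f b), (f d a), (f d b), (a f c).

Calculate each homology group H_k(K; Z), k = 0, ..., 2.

H_0 ≅ Z,  H_1 ≅ Z,  H_2 = 0.

We work with the vertex ordering a < b < c < d < e < f. The simplices of K, each written with vertices in increasing order, are:

  0-simplices (6): a, b, c, d, e, f
  1-simplices (12): ab, ac, ad, ae, af, bd, be, bf, ce, cf, df, ef
  2-simplices (6): abe, ace, acf, adf, bdf, bef

giving chain groups C_0 ≅ Z^6, C_1 ≅ Z^12, C_2 ≅ Z^6.

Boundary ∂_1: C_1 → C_0 sends each edge [p,q] (with p < q) to q − p. For instance
  ∂cf = f − c.
The 6×12 boundary matrix has rank 5 and Smith normal form diag(1,1,1,1,1).

The boundary map ∂_2: C_2 → C_1 acts by ∂[p,q,r] = [q,r] − [p,r] + [p,q]. For instance
  ∂abe = be − ae + ab,
  ∂ace = ce − ae + ac.
The resulting 12×6 matrix has rank 6, and its Smith normal form has invariant factors (1,1,1,1,1,1).

Computing H_k = (kernel of ∂_k) / (image of ∂_{k+1}):

  H_0: rank C_0 − rank ∂_1 = 6 − 5 = 1, and the invariant factors of ∂_1 are all 1, so H_0 = Z.
  H_1: rank ker ∂_1 − rank ∂_2 = (12 − 5) − 6 = 1, and the invariant factors of ∂_2 are all 1, so H_1 = Z.
  H_2: rank ker ∂_2 − rank ∂_3 = (6 − 6) − 0 = 0, and there is no ∂_3, so H_2 = 0.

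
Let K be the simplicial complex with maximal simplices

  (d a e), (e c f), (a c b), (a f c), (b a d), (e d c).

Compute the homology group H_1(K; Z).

K has 6 vertices, 12 edges, 6 triangles.
rank ∂_1 = 5, rank ∂_2 = 6 ⇒ b_1 = 12 − 5 − 6 = 1; all invariant factors of ∂_2 are 1 so no torsion. So H_1 ≅ Z.

H_1 = Z.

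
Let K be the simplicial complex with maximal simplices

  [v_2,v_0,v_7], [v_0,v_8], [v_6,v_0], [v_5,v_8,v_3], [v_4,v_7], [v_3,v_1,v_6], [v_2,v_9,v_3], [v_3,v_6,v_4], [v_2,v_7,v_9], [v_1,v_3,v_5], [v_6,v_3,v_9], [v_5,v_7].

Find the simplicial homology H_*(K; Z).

Order the vertices as v_0 < v_1 < v_2 < v_3 < v_4 < v_5 < v_6 < v_7 < v_8 < v_9. Listing each simplex with vertices in this order, K has dimension 2 with simplices:

  0-simplices (10): [v_0], [v_1], [v_2], [v_3], [v_4], [v_5], [v_6], [v_7], [v_8], [v_9]
  1-simplices (21): (21 of them)
  2-simplices (8): [v_0,v_2,v_7], [v_1,v_3,v_5], [v_1,v_3,v_6], [v_2,v_3,v_9], [v_2,v_7,v_9], [v_3,v_4,v_6], [v_3,v_5,v_8], [v_3,v_6,v_9]

giving chain groups C_0 ≅ Z^10, C_1 ≅ Z^21, C_2 ≅ Z^8.

The boundary map ∂_1: C_1 → C_0 is given by ∂[p,q] = [q] − [p].
The resulting 10×21 matrix has rank 9, and its Smith normal form has invariant factors (1,1,1,1,1,1,1,1,1).

The boundary map ∂_2: C_2 → C_1 sends each 2-simplex [p,q,r] to [q,r] − [p,r] + [p,q]. For instance
  ∂[v_3,v_4,v_6] = [v_4,v_6] − [v_3,v_6] + [v_3,v_4],
  ∂[v_3,v_6,v_9] = [v_6,v_9] − [v_3,v_9] + [v_3,v_6].
As a 21×8 matrix over Z this has rank 8, with invariant factors (1,1,1,1,1,1,1,1).

From H_k ≅ ker(∂_k) / im(∂_{k+1}) we obtain:

  H_0: rank C_0 − rank ∂_1 = 10 − 9 = 1, and the invariant factors of ∂_1 are all 1, so H_0 ≅ Z.
  H_1: rank ker ∂_1 − rank ∂_2 = (21 − 9) − 8 = 4, and the invariant factors of ∂_2 are all 1, so H_1 ≅ Z^4.
  H_2: rank ker ∂_2 − rank ∂_3 = (8 − 8) − 0 = 0, and there is no ∂_3, so H_2 ≅ 0.

H_0 = Z,  H_1 = Z^4,  H_2 = 0.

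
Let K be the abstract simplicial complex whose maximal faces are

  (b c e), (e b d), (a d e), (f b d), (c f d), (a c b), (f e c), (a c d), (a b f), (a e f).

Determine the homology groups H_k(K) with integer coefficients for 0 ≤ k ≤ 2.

We work with the vertex ordering a < b < c < d < e < f. The simplices of K, each written with vertices in increasing order, are:

  0-simplices (6): a, b, c, d, e, f
  1-simplices (15): ab, ac, ad, ae, af, bc, bd, be, bf, cd, ce, cf, de, df, ef
  2-simplices (10): abc, abf, acd, ade, aef, bce, bde, bdf, cdf, cef

Hence C_0 ≅ Z^6, C_1 ≅ Z^15, C_2 ≅ Z^10.

Boundary ∂_1: C_1 → C_0 sends each edge [p,q] (with p < q) to q − p. For instance
  ∂cd = d − c.
This gives a 6×15 integer matrix of rank 5; reducing to Smith normal form yields diagonal entries (1,1,1,1,1).

The boundary map ∂_2: C_2 → C_1 maps a triangle to the signed sum of its edges. For instance
  ∂abf = bf − af + ab,
  ∂bce = ce − be + bc.
As a 15×10 matrix over Z this has rank 10, with invariant factors (1,1,1,1,1,1,1,1,1,2).

Now H_k = ker ∂_k / im ∂_{k+1}, so:

  H_0: rank C_0 − rank ∂_1 = 6 − 5 = 1, and the invariant factors of ∂_1 are all 1, so H_0 ≅ Z.
  H_1: rank ker ∂_1 − rank ∂_2 = (15 − 5) − 10 = 0, and ∂_2 has invariant factor 2 > 1, so H_1 ≅ Z/2.
  H_2: rank ker ∂_2 − rank ∂_3 = (10 − 10) − 0 = 0, and there is no ∂_3, so H_2 ≅ 0.

H_0 = Z,  H_1 = Z/2,  H_2 = 0.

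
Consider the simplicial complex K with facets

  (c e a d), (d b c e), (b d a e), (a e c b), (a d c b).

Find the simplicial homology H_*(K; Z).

H_0 ≅ Z,  H_1 = 0,  H_2 = 0,  H_3 ≅ Z.

We work with the vertex ordering a < b < c < d < e. The simplices of K, each written with vertices in increasing order, are:

  0-simplices (5): a, b, c, d, e
  1-simplices (10): ab, ac, ad, ae, bc, bd, be, cd, ce, de
  2-simplices (10): abc, abd, abe, acd, ace, ade, bcd, bce, bde, cde
  3-simplices (5): abcd, abce, abde, acde, bcde

giving chain groups C_0 ≅ Z^5, C_1 ≅ Z^10, C_2 ≅ Z^10, C_3 ≅ Z^5.

The boundary map ∂_1: C_1 → C_0 is given by ∂[p,q] = [q] − [p].
The resulting 5×10 matrix has rank 4, and its Smith normal form has invariant factors (1,1,1,1).

The boundary map ∂_2: C_2 → C_1 maps a triangle to the signed sum of its edges. For instance
  ∂abc = bc − ac + ab,
  ∂ade = de − ae + ad.
This gives a 10×10 integer matrix of rank 6; reducing to Smith normal form yields diagonal entries (1,1,1,1,1,1).

∂_3: C_3 → C_2 sends each 3-simplex σ to the alternating sum Σ_i (−1)^i (σ with its i-th vertex removed). For instance
  ∂abcd = bcd − acd + abd − abc,
  ∂acde = cde − ade + ace − acd.
This gives a 10×5 integer matrix of rank 4; reducing to Smith normal form yields diagonal entries (1,1,1,1).

Computing H_k = (kernel of ∂_k) / (image of ∂_{k+1}):

  H_0: rank C_0 − rank ∂_1 = 5 − 4 = 1, and the invariant factors of ∂_1 are all 1, so H_0 ≅ Z.
  H_1: rank ker ∂_1 − rank ∂_2 = (10 − 4) − 6 = 0, and the invariant factors of ∂_2 are all 1, so H_1 ≅ 0.
  H_2: rank ker ∂_2 − rank ∂_3 = (10 − 6) − 4 = 0, and the invariant factors of ∂_3 are all 1, so H_2 ≅ 0.
  H_3: rank ker ∂_3 − rank ∂_4 = (5 − 4) − 0 = 1, and there is no ∂_4, so H_3 ≅ Z.

As a check, the Euler characteristic is 5 − 10 + 10 − 5 = 0, which agrees with 1 − 0 + 0 − 1 = 0.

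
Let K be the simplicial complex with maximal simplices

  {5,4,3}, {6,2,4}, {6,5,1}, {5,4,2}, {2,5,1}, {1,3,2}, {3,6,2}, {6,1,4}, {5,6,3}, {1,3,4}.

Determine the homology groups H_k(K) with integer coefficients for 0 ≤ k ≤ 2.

H_0 = Z,  H_1 = Z/2,  H_2 = 0.

Fix the vertex order 1 < 2 < 3 < 4 < 5 < 6 and write every simplex with vertices in increasing order. Then dim K = 2 and the simplices of K are:

  0-simplices (6): [1], [2], [3], [4], [5], [6]
  1-simplices (15): [1,2], [1,3], [1,4], [1,5], [1,6], [2,3], [2,4], [2,5], [2,6], [3,4], [3,5], [3,6], [4,5], [4,6], [5,6]
  2-simplices (10): [1,2,3], [1,2,5], [1,3,4], [1,4,6], [1,5,6], [2,3,6], [2,4,5], [2,4,6], [3,4,5], [3,5,6]

so the chain groups are C_0 ≅ Z^6, C_1 ≅ Z^15, C_2 ≅ Z^10.

The boundary map ∂_1: C_1 → C_0 is given by ∂[p,q] = [q] − [p].
The resulting 6×15 matrix has rank 5, and its Smith normal form has invariant factors (1,1,1,1,1).

The boundary map ∂_2: C_2 → C_1 sends each 2-simplex [p,q,r] to [q,r] − [p,r] + [p,q]. For instance
  ∂[1,2,3] = [2,3] − [1,3] + [1,2],
  ∂[3,4,5] = [4,5] − [3,5] + [3,4].
This gives a 15×10 integer matrix of rank 10; reducing to Smith normal form yields diagonal entries (1,1,1,1,1,1,1,1,1,2).

From H_k ≅ ker(∂_k) / im(∂_{k+1}) we obtain:

  H_0: rank C_0 − rank ∂_1 = 6 − 5 = 1, and the invariant factors of ∂_1 are all 1, so H_0 ≅ Z.
  H_1: rank ker ∂_1 − rank ∂_2 = (15 − 5) − 10 = 0, and ∂_2 has invariant factor 2 > 1, so H_1 ≅ Z/2.
  H_2: rank ker ∂_2 − rank ∂_3 = (10 − 10) − 0 = 0, and there is no ∂_3, so H_2 ≅ 0.

As a check, the Euler characteristic is 6 − 15 + 10 = 1, which agrees with 1 − 0 + 0 = 1.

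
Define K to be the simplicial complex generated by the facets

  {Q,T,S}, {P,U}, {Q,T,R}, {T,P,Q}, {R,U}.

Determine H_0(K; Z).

H_0 = Z.

Order the vertices as P < Q < R < S < T < U. Listing each simplex with vertices in this order, K has dimension 2 with simplices:

  0-simplices (6): P, Q, R, S, T, U
  1-simplices (9): PQ, PT, PU, QR, QS, QT, RT, RU, ST
  2-simplices (3): PQT, QRT, QST

giving chain groups C_0 ≅ Z^6, C_1 ≅ Z^9, C_2 ≅ Z^3.

∂_1: C_1 → C_0 sends each edge [p,q] (with p < q) to q − p.
The resulting 6×9 matrix has rank 5, and its Smith normal form has invariant factors (1,1,1,1,1).

The boundary map ∂_2: C_2 → C_1 acts by ∂[p,q,r] = [q,r] − [p,r] + [p,q]. For instance
  ∂QST = ST − QT + QS,
  ∂QRT = RT − QT + QR.
The resulting 9×3 matrix has rank 3, and its Smith normal form has invariant factors (1,1,1).

Computing H_k = (kernel of ∂_k) / (image of ∂_{k+1}):

  H_0: rank C_0 − rank ∂_1 = 6 − 5 = 1, and the invariant factors of ∂_1 are all 1, so H_0 ≅ Z.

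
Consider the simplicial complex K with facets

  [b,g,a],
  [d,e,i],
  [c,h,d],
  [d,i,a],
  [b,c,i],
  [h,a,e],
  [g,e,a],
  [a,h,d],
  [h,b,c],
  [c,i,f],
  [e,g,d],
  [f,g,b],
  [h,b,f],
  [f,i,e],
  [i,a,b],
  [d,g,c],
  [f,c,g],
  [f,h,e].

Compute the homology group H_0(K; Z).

We work with the vertex ordering a < b < c < d < e < f < g < h < i. The simplices of K, each written with vertices in increasing order, are:

  0-simplices (9): a, b, c, d, e, f, g, h, i
  1-simplices (27): ab, ad, ae, ag, ah, ai, bc, bf, bg, bh, bi, cd, cf, cg, ch, ci, de, dg, dh, di, ef, eg, eh, ei, fg, fh, fi
  2-simplices (18): abg, abi, adh, adi, aeg, aeh, bch, bci, bfg, bfh, cdg, cdh, cfg, cfi, deg, dei, efh, efi

so the chain groups are C_0 ≅ Z^9, C_1 ≅ Z^27, C_2 ≅ Z^18.

∂_1: C_1 → C_0 sends each edge [p,q] (with p < q) to q − p. For instance
  ∂ag = g − a.
This gives a 9×27 integer matrix of rank 8; reducing to Smith normal form yields diagonal entries (1,1,1,1,1,1,1,1).

The boundary map ∂_2: C_2 → C_1 sends each 2-simplex [p,q,r] to [q,r] − [p,r] + [p,q]. For instance
  ∂efi = fi − ei + ef,
  ∂abg = bg − ag + ab.
The 27×18 boundary matrix has rank 18 and Smith normal form diag(1,1,1,1,1,1,1,1,1,1,1,1,1,1,1,1,1,2).

From H_k ≅ ker(∂_k) / im(∂_{k+1}) we obtain:

  H_0: rank C_0 − rank ∂_1 = 9 − 8 = 1, and the invariant factors of ∂_1 are all 1, so H_0 ≅ Z.

H_0 = Z.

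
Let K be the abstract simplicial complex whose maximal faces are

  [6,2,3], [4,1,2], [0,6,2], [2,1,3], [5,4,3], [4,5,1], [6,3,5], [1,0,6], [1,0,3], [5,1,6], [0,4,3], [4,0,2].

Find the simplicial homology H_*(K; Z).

H_0 ≅ Z,  H_1 ≅ Z/2,  H_2 = 0.

Fix the vertex order 0 < 1 < 2 < 3 < 4 < 5 < 6 and write every simplex with vertices in increasing order. Then dim K = 2 and the simplices of K are:

  0-simplices (7): [0], [1], [2], [3], [4], [5], [6]
  1-simplices (18): [0,1], [0,2], [0,3], [0,4], [0,6], [1,2], [1,3], [1,4], [1,5], [1,6], [2,3], [2,4], [2,6], [3,4], [3,5], [3,6], [4,5], [5,6]
  2-simplices (12): [0,1,3], [0,1,6], [0,2,4], [0,2,6], [0,3,4], [1,2,3], [1,2,4], [1,4,5], [1,5,6], [2,3,6], [3,4,5], [3,5,6]

giving chain groups C_0 ≅ Z^7, C_1 ≅ Z^18, C_2 ≅ Z^12.

∂_1: C_1 → C_0 is given by ∂[p,q] = [q] − [p]. For instance
  ∂[1,4] = [4] − [1].
The 7×18 boundary matrix has rank 6 and Smith normal form diag(1,1,1,1,1,1).

∂_2: C_2 → C_1 sends each 2-simplex [p,q,r] to [q,r] − [p,r] + [p,q]. For instance
  ∂[3,5,6] = [5,6] − [3,6] + [3,5],
  ∂[3,4,5] = [4,5] − [3,5] + [3,4].
The resulting 18×12 matrix has rank 12, and its Smith normal form has invariant factors (1,1,1,1,1,1,1,1,1,1,1,2).

Now H_k = ker ∂_k / im ∂_{k+1}, so:

  H_0: rank C_0 − rank ∂_1 = 7 − 6 = 1, and the invariant factors of ∂_1 are all 1, so H_0 = Z.
  H_1: rank ker ∂_1 − rank ∂_2 = (18 − 6) − 12 = 0, and ∂_2 has invariant factor 2 > 1, so H_1 = Z/2.
  H_2: rank ker ∂_2 − rank ∂_3 = (12 − 12) − 0 = 0, and there is no ∂_3, so H_2 = 0.

As a check, the Euler characteristic is 7 − 18 + 12 = 1, which agrees with 1 − 0 + 0 = 1.
(K is a triangulation of the real projective plane RP^2.)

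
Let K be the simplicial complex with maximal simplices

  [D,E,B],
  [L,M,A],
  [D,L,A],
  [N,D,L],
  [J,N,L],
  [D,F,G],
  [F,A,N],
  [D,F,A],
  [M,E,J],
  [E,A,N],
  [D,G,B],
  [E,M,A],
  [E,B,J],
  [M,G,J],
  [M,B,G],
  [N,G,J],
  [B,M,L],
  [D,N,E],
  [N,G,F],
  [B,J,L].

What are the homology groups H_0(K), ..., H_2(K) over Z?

Fix the vertex order A < B < D < E < F < G < J < L < M < N and write every simplex with vertices in increasing order. Then dim K = 2 and the simplices of K are:

  0-simplices (10): A, B, D, E, F, G, J, L, M, N
  1-simplices (30): AD, AE, AF, AL, AM, AN, BD, BE, BG, BJ, BL, BM, DE, DF, DG, DL, DN, EJ, EM, EN, FG, FN, GJ, GM, GN, JL, JM, JN, LM, LN
  2-simplices (20): ADF, ADL, AEM, AEN, AFN, ALM, BDE, BDG, BEJ, BGM, BJL, BLM, DEN, DFG, DLN, EJM, FGN, GJM, GJN, JLN

so the chain groups are C_0 ≅ Z^10, C_1 ≅ Z^30, C_2 ≅ Z^20.

∂_1: C_1 → C_0 sends each edge [p,q] (with p < q) to q − p. For instance
  ∂DE = E − D.
As a 10×30 matrix over Z this has rank 9, with invariant factors (1,1,1,1,1,1,1,1,1).

The boundary map ∂_2: C_2 → C_1 sends each 2-simplex [p,q,r] to [q,r] − [p,r] + [p,q]. For instance
  ∂DLN = LN − DN + DL,
  ∂AEM = EM − AM + AE.
The 30×20 boundary matrix has rank 20 and Smith normal form diag(1,1,1,1,1,1,1,1,1,1,1,1,1,1,1,1,1,1,1,2).

From H_k ≅ ker(∂_k) / im(∂_{k+1}) we obtain:

  H_0: rank C_0 − rank ∂_1 = 10 − 9 = 1, and the invariant factors of ∂_1 are all 1, so H_0 = Z.
  H_1: rank ker ∂_1 − rank ∂_2 = (30 − 9) − 20 = 1, and ∂_2 has invariant factor 2 > 1, so H_1 = Z × Z/2.
  H_2: rank ker ∂_2 − rank ∂_3 = (20 − 20) − 0 = 0, and there is no ∂_3, so H_2 = 0.

H_0 = Z,  H_1 = Z × Z/2,  H_2 = 0.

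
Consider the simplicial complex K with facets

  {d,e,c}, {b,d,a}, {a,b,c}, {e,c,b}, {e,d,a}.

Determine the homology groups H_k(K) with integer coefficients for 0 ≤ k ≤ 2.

H_0 = Z,  H_1 = Z,  H_2 = 0.

Take the total order a < b < c < d < e on the vertex set. Then K (dimension 2) consists of the simplices:

  0-simplices (5): a, b, c, d, e
  1-simplices (10): ab, ac, ad, ae, bc, bd, be, cd, ce, de
  2-simplices (5): abc, abd, ade, bce, cde

so the chain groups are C_0 ≅ Z^5, C_1 ≅ Z^10, C_2 ≅ Z^5.

The boundary map ∂_1: C_1 → C_0 maps an edge to its endpoints' difference, ∂[p,q] = q − p. For instance
  ∂ae = e − a.
The resulting 5×10 matrix has rank 4, and its Smith normal form has invariant factors (1,1,1,1).

Boundary ∂_2: C_2 → C_1 sends each 2-simplex [p,q,r] to [q,r] − [p,r] + [p,q]. For instance
  ∂ade = de − ae + ad,
  ∂bce = ce − be + bc.
The resulting 10×5 matrix has rank 5, and its Smith normal form has invariant factors (1,1,1,1,1).

From H_k ≅ ker(∂_k) / im(∂_{k+1}) we obtain:

  H_0: rank C_0 − rank ∂_1 = 5 − 4 = 1, and the invariant factors of ∂_1 are all 1, so H_0 = Z.
  H_1: rank ker ∂_1 − rank ∂_2 = (10 − 4) − 5 = 1, and the invariant factors of ∂_2 are all 1, so H_1 = Z.
  H_2: rank ker ∂_2 − rank ∂_3 = (5 − 5) − 0 = 0, and there is no ∂_3, so H_2 = 0.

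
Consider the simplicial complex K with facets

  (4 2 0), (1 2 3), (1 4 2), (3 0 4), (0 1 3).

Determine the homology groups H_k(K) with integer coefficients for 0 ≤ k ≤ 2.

H_0 = Z,  H_1 = Z,  H_2 = 0.

Take the total order 0 < 1 < 2 < 3 < 4 on the vertex set. Then K (dimension 2) consists of the simplices:

  0-simplices (5): [0], [1], [2], [3], [4]
  1-simplices (10): [0,1], [0,2], [0,3], [0,4], [1,2], [1,3], [1,4], [2,3], [2,4], [3,4]
  2-simplices (5): [0,1,3], [0,2,4], [0,3,4], [1,2,3], [1,2,4]

so the chain groups are C_0 ≅ Z^5, C_1 ≅ Z^10, C_2 ≅ Z^5.

∂_1: C_1 → C_0 sends each edge [p,q] (with p < q) to q − p.
This gives a 5×10 integer matrix of rank 4; reducing to Smith normal form yields diagonal entries (1,1,1,1).

The boundary map ∂_2: C_2 → C_1 maps a triangle to the signed sum of its edges. For instance
  ∂[0,2,4] = [2,4] − [0,4] + [0,2],
  ∂[0,1,3] = [1,3] − [0,3] + [0,1].
This gives a 10×5 integer matrix of rank 5; reducing to Smith normal form yields diagonal entries (1,1,1,1,1).

Computing H_k = (kernel of ∂_k) / (image of ∂_{k+1}):

  H_0: rank C_0 − rank ∂_1 = 5 − 4 = 1, and the invariant factors of ∂_1 are all 1, so H_0 = Z.
  H_1: rank ker ∂_1 − rank ∂_2 = (10 − 4) − 5 = 1, and the invariant factors of ∂_2 are all 1, so H_1 = Z.
  H_2: rank ker ∂_2 − rank ∂_3 = (5 − 5) − 0 = 0, and there is no ∂_3, so H_2 = 0.

(K is a triangulation of the Möbius band.)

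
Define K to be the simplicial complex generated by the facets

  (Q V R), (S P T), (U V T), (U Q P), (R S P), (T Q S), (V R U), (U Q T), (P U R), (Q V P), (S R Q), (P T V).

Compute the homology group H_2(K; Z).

H_2 = 0.

We work with the vertex ordering P < Q < R < S < T < U < V. The simplices of K, each written with vertices in increasing order, are:

  0-simplices (7): P, Q, R, S, T, U, V
  1-simplices (18): PQ, PR, PS, PT, PU, PV, QR, QS, QT, QU, QV, RS, RU, RV, ST, TU, TV, UV
  2-simplices (12): PQU, PQV, PRS, PRU, PST, PTV, QRS, QRV, QST, QTU, RUV, TUV

so the chain groups are C_0 ≅ Z^7, C_1 ≅ Z^18, C_2 ≅ Z^12.

Boundary ∂_1: C_1 → C_0 sends each edge [p,q] (with p < q) to q − p.
As a 7×18 matrix over Z this has rank 6, with invariant factors (1,1,1,1,1,1).

The boundary map ∂_2: C_2 → C_1 maps a triangle to the signed sum of its edges. For instance
  ∂QRV = RV − QV + QR,
  ∂QST = ST − QT + QS.
The resulting 18×12 matrix has rank 12, and its Smith normal form has invariant factors (1,1,1,1,1,1,1,1,1,1,1,2).

From H_k ≅ ker(∂_k) / im(∂_{k+1}) we obtain:

  H_2: rank ker ∂_2 − rank ∂_3 = (12 − 12) − 0 = 0, and there is no ∂_3, so H_2 = 0.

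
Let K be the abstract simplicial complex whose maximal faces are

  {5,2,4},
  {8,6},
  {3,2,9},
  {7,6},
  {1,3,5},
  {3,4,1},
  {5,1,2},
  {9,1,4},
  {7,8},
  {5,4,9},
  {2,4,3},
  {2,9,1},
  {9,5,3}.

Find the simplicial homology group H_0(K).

We work with the vertex ordering 1 < 2 < 3 < 4 < 5 < 6 < 7 < 8 < 9. The simplices of K, each written with vertices in increasing order, are:

  0-simplices (9): [1], [2], [3], [4], [5], [6], [7], [8], [9]
  1-simplices (18): [1,2], [1,3], [1,4], [1,5], [1,9], [2,3], [2,4], [2,5], [2,9], [3,4], [3,5], [3,9], [4,5], [4,9], [5,9], [6,7], [6,8], [7,8]
  2-simplices (10): [1,2,5], [1,2,9], [1,3,4], [1,3,5], [1,4,9], [2,3,4], [2,3,9], [2,4,5], [3,5,9], [4,5,9]

so the chain groups are C_0 ≅ Z^9, C_1 ≅ Z^18, C_2 ≅ Z^10.

Boundary ∂_1: C_1 → C_0 maps an edge to its endpoints' difference, ∂[p,q] = q − p.
The 9×18 boundary matrix has rank 7 and Smith normal form diag(1,1,1,1,1,1,1).

∂_2: C_2 → C_1 acts by ∂[p,q,r] = [q,r] − [p,r] + [p,q]. For instance
  ∂[1,2,9] = [2,9] − [1,9] + [1,2],
  ∂[3,5,9] = [5,9] − [3,9] + [3,5].
The resulting 18×10 matrix has rank 10, and its Smith normal form has invariant factors (1,1,1,1,1,1,1,1,1,2).

From H_k ≅ ker(∂_k) / im(∂_{k+1}) we obtain:

  H_0: rank C_0 − rank ∂_1 = 9 − 7 = 2, and the invariant factors of ∂_1 are all 1, so H_0 = Z^2.

(K is a triangulation of the disjoint union of the real projective plane RP^2 and the circle S^1.)

H_0 = Z^2.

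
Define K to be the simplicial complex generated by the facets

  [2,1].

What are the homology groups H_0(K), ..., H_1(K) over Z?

H_0 ≅ Z,  H_1 = 0.

Fix the vertex order 1 < 2 and write every simplex with vertices in increasing order. Then dim K = 1 and the simplices of K are:

  0-simplices (2): [1], [2]
  1-simplices (1): [1,2]

giving chain groups C_0 ≅ Z^2, C_1 ≅ Z^1.

∂_1: C_1 → C_0 maps an edge to its endpoints' difference, ∂[p,q] = q − p. For instance
  ∂[1,2] = [2] − [1].
This gives a 2×1 integer matrix of rank 1; reducing to Smith normal form yields diagonal entries (1).

Computing H_k = (kernel of ∂_k) / (image of ∂_{k+1}):

  H_0: rank C_0 − rank ∂_1 = 2 − 1 = 1, and the invariant factors of ∂_1 are all 1, so H_0 ≅ Z.
  H_1: rank ker ∂_1 − rank ∂_2 = (1 − 1) − 0 = 0, and there is no ∂_2, so H_1 ≅ 0.

(K is a triangulation of the 1-simplex.)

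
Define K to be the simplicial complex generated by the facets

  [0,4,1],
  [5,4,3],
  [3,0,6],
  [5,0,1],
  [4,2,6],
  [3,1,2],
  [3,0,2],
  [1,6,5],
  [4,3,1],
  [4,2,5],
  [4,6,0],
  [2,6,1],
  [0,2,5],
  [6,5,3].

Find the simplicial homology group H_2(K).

Take the total order 0 < 1 < 2 < 3 < 4 < 5 < 6 on the vertex set. Then K (dimension 2) consists of the simplices:

  0-simplices (7): [0], [1], [2], [3], [4], [5], [6]
  1-simplices (21): [0,1], [0,2], [0,3], [0,4], [0,5], [0,6], [1,2], [1,3], [1,4], [1,5], [1,6], [2,3], [2,4], [2,5], [2,6], [3,4], [3,5], [3,6], [4,5], [4,6], [5,6]
  2-simplices (14): [0,1,4], [0,1,5], [0,2,3], [0,2,5], [0,3,6], [0,4,6], [1,2,3], [1,2,6], [1,3,4], [1,5,6], [2,4,5], [2,4,6], [3,4,5], [3,5,6]

Hence C_0 ≅ Z^7, C_1 ≅ Z^21, C_2 ≅ Z^14.

Boundary ∂_1: C_1 → C_0 maps an edge to its endpoints' difference, ∂[p,q] = q − p.
As a 7×21 matrix over Z this has rank 6, with invariant factors (1,1,1,1,1,1).

∂_2: C_2 → C_1 acts by ∂[p,q,r] = [q,r] − [p,r] + [p,q]. For instance
  ∂[1,5,6] = [5,6] − [1,6] + [1,5],
  ∂[2,4,6] = [4,6] − [2,6] + [2,4].
As a 21×14 matrix over Z this has rank 13, with invariant factors (1,1,1,1,1,1,1,1,1,1,1,1,1).

Computing H_k = (kernel of ∂_k) / (image of ∂_{k+1}):

  H_2: rank ker ∂_2 − rank ∂_3 = (14 − 13) − 0 = 1, and there is no ∂_3, so H_2 = Z.

H_2 ≅ Z.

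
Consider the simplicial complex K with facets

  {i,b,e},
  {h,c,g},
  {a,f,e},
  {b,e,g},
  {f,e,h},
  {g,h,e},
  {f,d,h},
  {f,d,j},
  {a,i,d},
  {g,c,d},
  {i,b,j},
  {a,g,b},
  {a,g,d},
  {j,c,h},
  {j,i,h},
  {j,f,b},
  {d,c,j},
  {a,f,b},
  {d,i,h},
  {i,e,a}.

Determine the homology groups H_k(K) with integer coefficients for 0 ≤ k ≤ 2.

H_0 = Z,  H_1 = Z ⊕ Z/2Z,  H_2 = 0.

We work with the vertex ordering a < b < c < d < e < f < g < h < i < j. The simplices of K, each written with vertices in increasing order, are:

  0-simplices (10): a, b, c, d, e, f, g, h, i, j
  1-simplices (30): ab, ad, ae, af, ag, ai, be, bf, bg, bi, bj, cd, cg, ch, cj, df, dg, dh, di, dj, ef, eg, eh, ei, fh, fj, gh, hi, hj, ij
  2-simplices (20): abf, abg, adg, adi, aef, aei, beg, bei, bfj, bij, cdg, cdj, cgh, chj, dfh, dfj, dhi, efh, egh, hij

giving chain groups C_0 ≅ Z^10, C_1 ≅ Z^30, C_2 ≅ Z^20.

Boundary ∂_1: C_1 → C_0 sends each edge [p,q] (with p < q) to q − p. For instance
  ∂hi = i − h.
This gives a 10×30 integer matrix of rank 9; reducing to Smith normal form yields diagonal entries (1,1,1,1,1,1,1,1,1).

∂_2: C_2 → C_1 maps a triangle to the signed sum of its edges. For instance
  ∂beg = eg − bg + be,
  ∂cgh = gh − ch + cg.
The resulting 30×20 matrix has rank 20, and its Smith normal form has invariant factors (1,1,1,1,1,1,1,1,1,1,1,1,1,1,1,1,1,1,1,2).

From H_k ≅ ker(∂_k) / im(∂_{k+1}) we obtain:

  H_0: rank C_0 − rank ∂_1 = 10 − 9 = 1, and the invariant factors of ∂_1 are all 1, so H_0 = Z.
  H_1: rank ker ∂_1 − rank ∂_2 = (30 − 9) − 20 = 1, and ∂_2 has invariant factor 2 > 1, so H_1 = Z ⊕ Z/2Z.
  H_2: rank ker ∂_2 − rank ∂_3 = (20 − 20) − 0 = 0, and there is no ∂_3, so H_2 = 0.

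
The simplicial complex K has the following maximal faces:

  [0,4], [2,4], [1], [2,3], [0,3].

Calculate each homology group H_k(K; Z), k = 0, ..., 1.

H_0 = Z^2,  H_1 = Z.

We work with the vertex ordering 0 < 1 < 2 < 3 < 4. The simplices of K, each written with vertices in increasing order, are:

  0-simplices (5): [0], [1], [2], [3], [4]
  1-simplices (4): [0,3], [0,4], [2,3], [2,4]

Hence C_0 ≅ Z^5, C_1 ≅ Z^4.

Boundary ∂_1: C_1 → C_0 is given by ∂[p,q] = [q] − [p]. For instance
  ∂[2,3] = [3] − [2].
The 5×4 boundary matrix has rank 3 and Smith normal form diag(1,1,1).

From H_k ≅ ker(∂_k) / im(∂_{k+1}) we obtain:

  H_0: rank C_0 − rank ∂_1 = 5 − 3 = 2, and the invariant factors of ∂_1 are all 1, so H_0 ≅ Z^2.
  H_1: rank ker ∂_1 − rank ∂_2 = (4 − 3) − 0 = 1, and there is no ∂_2, so H_1 ≅ Z.

As a check, the Euler characteristic is 5 − 4 = 1, which agrees with 2 − 1 = 1.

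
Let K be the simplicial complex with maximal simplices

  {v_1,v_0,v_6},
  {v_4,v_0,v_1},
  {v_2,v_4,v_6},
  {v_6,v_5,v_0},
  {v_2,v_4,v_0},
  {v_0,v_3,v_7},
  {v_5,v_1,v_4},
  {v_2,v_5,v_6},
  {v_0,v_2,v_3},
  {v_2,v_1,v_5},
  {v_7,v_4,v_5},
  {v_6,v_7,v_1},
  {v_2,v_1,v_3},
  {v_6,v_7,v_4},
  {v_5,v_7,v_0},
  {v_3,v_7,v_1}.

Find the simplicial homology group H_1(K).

Order the vertices as v_0 < v_1 < v_2 < v_3 < v_4 < v_5 < v_6 < v_7. Listing each simplex with vertices in this order, K has dimension 2 with simplices:

  0-simplices (8): [v_0], [v_1], [v_2], [v_3], [v_4], [v_5], [v_6], [v_7]
  1-simplices (24): (24 of them)
  2-simplices (16): (16 of them)

Hence C_0 ≅ Z^8, C_1 ≅ Z^24, C_2 ≅ Z^16.

∂_1: C_1 → C_0 sends each edge [p,q] (with p < q) to q − p.
As a 8×24 matrix over Z this has rank 7, with invariant factors (1,1,1,1,1,1,1).

∂_2: C_2 → C_1 sends each 2-simplex [p,q,r] to [q,r] − [p,r] + [p,q]. For instance
  ∂[v_0,v_1,v_4] = [v_1,v_4] − [v_0,v_4] + [v_0,v_1],
  ∂[v_0,v_2,v_3] = [v_2,v_3] − [v_0,v_3] + [v_0,v_2].
The 24×16 boundary matrix has rank 15 and Smith normal form diag(1,1,1,1,1,1,1,1,1,1,1,1,1,1,1).

Now H_k = ker ∂_k / im ∂_{k+1}, so:

  H_1: rank ker ∂_1 − rank ∂_2 = (24 − 7) − 15 = 2, and the invariant factors of ∂_2 are all 1, so H_1 = Z^2.

H_1 ≅ Z^2.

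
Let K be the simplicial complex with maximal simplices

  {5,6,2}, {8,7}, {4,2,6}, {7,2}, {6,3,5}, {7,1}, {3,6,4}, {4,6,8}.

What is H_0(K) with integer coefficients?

H_0 ≅ Z.

Take the total order 1 < 2 < 3 < 4 < 5 < 6 < 7 < 8 on the vertex set. Then K (dimension 2) consists of the simplices:

  0-simplices (8): [1], [2], [3], [4], [5], [6], [7], [8]
  1-simplices (13): [1,7], [2,4], [2,5], [2,6], [2,7], [3,4], [3,5], [3,6], [4,6], [4,8], [5,6], [6,8], [7,8]
  2-simplices (5): [2,4,6], [2,5,6], [3,4,6], [3,5,6], [4,6,8]

Hence C_0 ≅ Z^8, C_1 ≅ Z^13, C_2 ≅ Z^5.

Boundary ∂_1: C_1 → C_0 is given by ∂[p,q] = [q] − [p].
This gives a 8×13 integer matrix of rank 7; reducing to Smith normal form yields diagonal entries (1,1,1,1,1,1,1).

The boundary map ∂_2: C_2 → C_1 acts by ∂[p,q,r] = [q,r] − [p,r] + [p,q]. For instance
  ∂[3,4,6] = [4,6] − [3,6] + [3,4],
  ∂[2,5,6] = [5,6] − [2,6] + [2,5].
The resulting 13×5 matrix has rank 5, and its Smith normal form has invariant factors (1,1,1,1,1).

Reading off H_k = ker ∂_k / im ∂_{k+1}:

  H_0: rank C_0 − rank ∂_1 = 8 − 7 = 1, and the invariant factors of ∂_1 are all 1, so H_0 = Z.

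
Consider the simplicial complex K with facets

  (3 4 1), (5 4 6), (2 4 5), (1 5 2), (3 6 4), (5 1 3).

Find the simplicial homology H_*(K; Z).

Fix the vertex order 1 < 2 < 3 < 4 < 5 < 6 and write every simplex with vertices in increasing order. Then dim K = 2 and the simplices of K are:

  0-simplices (6): [1], [2], [3], [4], [5], [6]
  1-simplices (12): [1,2], [1,3], [1,4], [1,5], [2,4], [2,5], [3,4], [3,5], [3,6], [4,5], [4,6], [5,6]
  2-simplices (6): [1,2,5], [1,3,4], [1,3,5], [2,4,5], [3,4,6], [4,5,6]

giving chain groups C_0 ≅ Z^6, C_1 ≅ Z^12, C_2 ≅ Z^6.

Boundary ∂_1: C_1 → C_0 sends each edge [p,q] (with p < q) to q − p.
As a 6×12 matrix over Z this has rank 5, with invariant factors (1,1,1,1,1).

∂_2: C_2 → C_1 acts by ∂[p,q,r] = [q,r] − [p,r] + [p,q]. For instance
  ∂[3,4,6] = [4,6] − [3,6] + [3,4],
  ∂[1,3,5] = [3,5] − [1,5] + [1,3].
The 12×6 boundary matrix has rank 6 and Smith normal form diag(1,1,1,1,1,1).

Reading off H_k = ker ∂_k / im ∂_{k+1}:

  H_0: rank C_0 − rank ∂_1 = 6 − 5 = 1, and the invariant factors of ∂_1 are all 1, so H_0 ≅ Z.
  H_1: rank ker ∂_1 − rank ∂_2 = (12 − 5) − 6 = 1, and the invariant factors of ∂_2 are all 1, so H_1 ≅ Z.
  H_2: rank ker ∂_2 − rank ∂_3 = (6 − 6) − 0 = 0, and there is no ∂_3, so H_2 ≅ 0.

As a check, the Euler characteristic is 6 − 12 + 6 = 0, which agrees with 1 − 1 + 0 = 0.

H_0 = Z,  H_1 = Z,  H_2 = 0.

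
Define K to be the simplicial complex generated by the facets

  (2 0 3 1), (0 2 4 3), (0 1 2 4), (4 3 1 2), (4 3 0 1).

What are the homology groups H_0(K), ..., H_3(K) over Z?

Take the total order 0 < 1 < 2 < 3 < 4 on the vertex set. Then K (dimension 3) consists of the simplices:

  0-simplices (5): [0], [1], [2], [3], [4]
  1-simplices (10): [0,1], [0,2], [0,3], [0,4], [1,2], [1,3], [1,4], [2,3], [2,4], [3,4]
  2-simplices (10): [0,1,2], [0,1,3], [0,1,4], [0,2,3], [0,2,4], [0,3,4], [1,2,3], [1,2,4], [1,3,4], [2,3,4]
  3-simplices (5): [0,1,2,3], [0,1,2,4], [0,1,3,4], [0,2,3,4], [1,2,3,4]

so the chain groups are C_0 ≅ Z^5, C_1 ≅ Z^10, C_2 ≅ Z^10, C_3 ≅ Z^5.

∂_1: C_1 → C_0 maps an edge to its endpoints' difference, ∂[p,q] = q − p.
This gives a 5×10 integer matrix of rank 4; reducing to Smith normal form yields diagonal entries (1,1,1,1).

The boundary map ∂_2: C_2 → C_1 maps a triangle to the signed sum of its edges. For instance
  ∂[0,2,4] = [2,4] − [0,4] + [0,2],
  ∂[0,1,2] = [1,2] − [0,2] + [0,1].
This gives a 10×10 integer matrix of rank 6; reducing to Smith normal form yields diagonal entries (1,1,1,1,1,1).

The boundary map ∂_3: C_3 → C_2 sends each 3-simplex σ to the alternating sum Σ_i (−1)^i (σ with its i-th vertex removed). For instance
  ∂[0,2,3,4] = [2,3,4] − [0,3,4] + [0,2,4] − [0,2,3],
  ∂[0,1,2,4] = [1,2,4] − [0,2,4] + [0,1,4] − [0,1,2].
The resulting 10×5 matrix has rank 4, and its Smith normal form has invariant factors (1,1,1,1).

Reading off H_k = ker ∂_k / im ∂_{k+1}:

  H_0: rank C_0 − rank ∂_1 = 5 − 4 = 1, and the invariant factors of ∂_1 are all 1, so H_0 ≅ Z.
  H_1: rank ker ∂_1 − rank ∂_2 = (10 − 4) − 6 = 0, and the invariant factors of ∂_2 are all 1, so H_1 ≅ 0.
  H_2: rank ker ∂_2 − rank ∂_3 = (10 − 6) − 4 = 0, and the invariant factors of ∂_3 are all 1, so H_2 ≅ 0.
  H_3: rank ker ∂_3 − rank ∂_4 = (5 − 4) − 0 = 1, and there is no ∂_4, so H_3 ≅ Z.

H_0 = Z,  H_1 = 0,  H_2 = 0,  H_3 = Z.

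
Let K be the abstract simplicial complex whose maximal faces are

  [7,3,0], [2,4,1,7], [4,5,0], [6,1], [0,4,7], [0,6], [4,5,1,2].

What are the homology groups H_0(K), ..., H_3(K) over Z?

H_0 = Z,  H_1 = Z,  H_2 = 0,  H_3 = 0.

We work with the vertex ordering 0 < 1 < 2 < 3 < 4 < 5 < 6 < 7. The simplices of K, each written with vertices in increasing order, are:

  0-simplices (8): [0], [1], [2], [3], [4], [5], [6], [7]
  1-simplices (16): [0,3], [0,4], [0,5], [0,6], [0,7], [1,2], [1,4], [1,5], [1,6], [1,7], [2,4], [2,5], [2,7], [3,7], [4,5], [4,7]
  2-simplices (10): [0,3,7], [0,4,5], [0,4,7], [1,2,4], [1,2,5], [1,2,7], [1,4,5], [1,4,7], [2,4,5], [2,4,7]
  3-simplices (2): [1,2,4,5], [1,2,4,7]

Hence C_0 ≅ Z^8, C_1 ≅ Z^16, C_2 ≅ Z^10, C_3 ≅ Z^2.

The boundary map ∂_1: C_1 → C_0 is given by ∂[p,q] = [q] − [p].
As a 8×16 matrix over Z this has rank 7, with invariant factors (1,1,1,1,1,1,1).

The boundary map ∂_2: C_2 → C_1 maps a triangle to the signed sum of its edges. For instance
  ∂[0,4,7] = [4,7] − [0,7] + [0,4],
  ∂[2,4,7] = [4,7] − [2,7] + [2,4].
The resulting 16×10 matrix has rank 8, and its Smith normal form has invariant factors (1,1,1,1,1,1,1,1).

Boundary ∂_3: C_3 → C_2 sends each 3-simplex σ to the alternating sum Σ_i (−1)^i (σ with its i-th vertex removed). For instance
  ∂[1,2,4,5] = [2,4,5] − [1,4,5] + [1,2,5] − [1,2,4],
  ∂[1,2,4,7] = [2,4,7] − [1,4,7] + [1,2,7] − [1,2,4].
The resulting 10×2 matrix has rank 2, and its Smith normal form has invariant factors (1,1).

Computing H_k = (kernel of ∂_k) / (image of ∂_{k+1}):

  H_0: rank C_0 − rank ∂_1 = 8 − 7 = 1, and the invariant factors of ∂_1 are all 1, so H_0 = Z.
  H_1: rank ker ∂_1 − rank ∂_2 = (16 − 7) − 8 = 1, and the invariant factors of ∂_2 are all 1, so H_1 = Z.
  H_2: rank ker ∂_2 − rank ∂_3 = (10 − 8) − 2 = 0, and the invariant factors of ∂_3 are all 1, so H_2 = 0.
  H_3: rank ker ∂_3 − rank ∂_4 = (2 − 2) − 0 = 0, and there is no ∂_4, so H_3 = 0.

As a check, the Euler characteristic is 8 − 16 + 10 − 2 = 0, which agrees with 1 − 1 + 0 − 0 = 0.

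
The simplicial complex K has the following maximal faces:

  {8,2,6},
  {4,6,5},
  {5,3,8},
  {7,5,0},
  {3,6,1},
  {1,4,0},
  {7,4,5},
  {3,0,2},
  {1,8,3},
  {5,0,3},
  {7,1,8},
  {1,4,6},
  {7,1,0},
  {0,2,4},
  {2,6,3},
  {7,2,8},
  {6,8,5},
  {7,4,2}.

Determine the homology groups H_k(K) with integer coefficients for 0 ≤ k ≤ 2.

H_0 = Z,  H_1 = Z × Z/2,  H_2 = 0.

We work with the vertex ordering 0 < 1 < 2 < 3 < 4 < 5 < 6 < 7 < 8. The simplices of K, each written with vertices in increasing order, are:

  0-simplices (9): [0], [1], [2], [3], [4], [5], [6], [7], [8]
  1-simplices (27): (27 of them)
  2-simplices (18): [0,1,4], [0,1,7], [0,2,3], [0,2,4], [0,3,5], [0,5,7], [1,3,6], [1,3,8], [1,4,6], [1,7,8], [2,3,6], [2,4,7], [2,6,8], [2,7,8], [3,5,8], [4,5,6], [4,5,7], [5,6,8]

so the chain groups are C_0 ≅ Z^9, C_1 ≅ Z^27, C_2 ≅ Z^18.

The boundary map ∂_1: C_1 → C_0 sends each edge [p,q] (with p < q) to q − p. For instance
  ∂[4,5] = [5] − [4].
The 9×27 boundary matrix has rank 8 and Smith normal form diag(1,1,1,1,1,1,1,1).

∂_2: C_2 → C_1 maps a triangle to the signed sum of its edges. For instance
  ∂[0,1,7] = [1,7] − [0,7] + [0,1],
  ∂[2,6,8] = [6,8] − [2,8] + [2,6].
This gives a 27×18 integer matrix of rank 18; reducing to Smith normal form yields diagonal entries (1,1,1,1,1,1,1,1,1,1,1,1,1,1,1,1,1,2).

Reading off H_k = ker ∂_k / im ∂_{k+1}:

  H_0: rank C_0 − rank ∂_1 = 9 − 8 = 1, and the invariant factors of ∂_1 are all 1, so H_0 ≅ Z.
  H_1: rank ker ∂_1 − rank ∂_2 = (27 − 8) − 18 = 1, and ∂_2 has invariant factor 2 > 1, so H_1 ≅ Z × Z/2.
  H_2: rank ker ∂_2 − rank ∂_3 = (18 − 18) − 0 = 0, and there is no ∂_3, so H_2 ≅ 0.

As a check, the Euler characteristic is 9 − 27 + 18 = 0, which agrees with 1 − 1 + 0 = 0.
(K is a triangulation of the Klein bottle.)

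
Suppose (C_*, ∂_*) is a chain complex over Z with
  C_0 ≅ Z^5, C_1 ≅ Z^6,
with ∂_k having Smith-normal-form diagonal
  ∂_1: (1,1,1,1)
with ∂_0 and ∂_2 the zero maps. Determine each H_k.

H_0: b_0 = 5 − 0 − 4 = 1; torsion from ∂_1 factors > 1: none. So H_0 = Z.
H_1: b_1 = 6 − 4 − 0 = 2; torsion from ∂_2 factors > 1: none. So H_1 = Z^2.

H_0 = Z,  H_1 = Z^2.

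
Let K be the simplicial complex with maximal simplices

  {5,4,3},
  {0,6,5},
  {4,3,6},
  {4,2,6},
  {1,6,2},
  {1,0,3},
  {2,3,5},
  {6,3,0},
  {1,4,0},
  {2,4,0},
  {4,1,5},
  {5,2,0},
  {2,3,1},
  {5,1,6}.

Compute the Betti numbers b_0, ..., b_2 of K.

b_0 = 1, b_1 = 2, b_2 = 1.

We work with the vertex ordering 0 < 1 < 2 < 3 < 4 < 5 < 6. The simplices of K, each written with vertices in increasing order, are:

  0-simplices (7): [0], [1], [2], [3], [4], [5], [6]
  1-simplices (21): [0,1], [0,2], [0,3], [0,4], [0,5], [0,6], [1,2], [1,3], [1,4], [1,5], [1,6], [2,3], [2,4], [2,5], [2,6], [3,4], [3,5], [3,6], [4,5], [4,6], [5,6]
  2-simplices (14): [0,1,3], [0,1,4], [0,2,4], [0,2,5], [0,3,6], [0,5,6], [1,2,3], [1,2,6], [1,4,5], [1,5,6], [2,3,5], [2,4,6], [3,4,5], [3,4,6]

Hence C_0 ≅ Z^7, C_1 ≅ Z^21, C_2 ≅ Z^14.

The boundary map ∂_1: C_1 → C_0 is given by ∂[p,q] = [q] − [p]. For instance
  ∂[3,6] = [6] − [3].
As a 7×21 matrix over Z this has rank 6, with invariant factors (1,1,1,1,1,1).

The boundary map ∂_2: C_2 → C_1 maps a triangle to the signed sum of its edges. For instance
  ∂[1,5,6] = [5,6] − [1,6] + [1,5],
  ∂[1,2,6] = [2,6] − [1,6] + [1,2].
The 21×14 boundary matrix has rank 13 and Smith normal form diag(1,1,1,1,1,1,1,1,1,1,1,1,1).

From H_k ≅ ker(∂_k) / im(∂_{k+1}) we obtain:

  H_0: rank C_0 − rank ∂_1 = 7 − 6 = 1, and the invariant factors of ∂_1 are all 1, so H_0 = Z.
  H_1: rank ker ∂_1 − rank ∂_2 = (21 − 6) − 13 = 2, and the invariant factors of ∂_2 are all 1, so H_1 = Z^2.
  H_2: rank ker ∂_2 − rank ∂_3 = (14 − 13) − 0 = 1, and there is no ∂_3, so H_2 = Z.

As a check, the Euler characteristic is 7 − 21 + 14 = 0, which agrees with 1 − 2 + 1 = 0.

Hence the Betti numbers are b_0 = 1, b_1 = 2, b_2 = 1.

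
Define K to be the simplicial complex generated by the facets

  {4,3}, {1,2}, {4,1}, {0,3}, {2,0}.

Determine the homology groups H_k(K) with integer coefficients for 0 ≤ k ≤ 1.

Fix the vertex order 0 < 1 < 2 < 3 < 4 and write every simplex with vertices in increasing order. Then dim K = 1 and the simplices of K are:

  0-simplices (5): [0], [1], [2], [3], [4]
  1-simplices (5): [0,2], [0,3], [1,2], [1,4], [3,4]

so the chain groups are C_0 ≅ Z^5, C_1 ≅ Z^5.

Boundary ∂_1: C_1 → C_0 sends each edge [p,q] (with p < q) to q − p. For instance
  ∂[1,2] = [2] − [1].
As a 5×5 matrix over Z this has rank 4, with invariant factors (1,1,1,1).

Now H_k = ker ∂_k / im ∂_{k+1}, so:

  H_0: rank C_0 − rank ∂_1 = 5 − 4 = 1, and the invariant factors of ∂_1 are all 1, so H_0 ≅ Z.
  H_1: rank ker ∂_1 − rank ∂_2 = (5 − 4) − 0 = 1, and there is no ∂_2, so H_1 ≅ Z.

H_0 ≅ Z,  H_1 ≅ Z.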